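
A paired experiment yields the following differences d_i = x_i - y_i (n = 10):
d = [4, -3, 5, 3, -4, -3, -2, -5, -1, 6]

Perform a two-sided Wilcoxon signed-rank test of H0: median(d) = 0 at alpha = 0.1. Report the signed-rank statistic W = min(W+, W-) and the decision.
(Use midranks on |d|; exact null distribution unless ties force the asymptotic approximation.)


Step 1: Drop any zero differences (none here) and take |d_i|.
|d| = [4, 3, 5, 3, 4, 3, 2, 5, 1, 6]
Step 2: Midrank |d_i| (ties get averaged ranks).
ranks: |4|->6.5, |3|->4, |5|->8.5, |3|->4, |4|->6.5, |3|->4, |2|->2, |5|->8.5, |1|->1, |6|->10
Step 3: Attach original signs; sum ranks with positive sign and with negative sign.
W+ = 6.5 + 8.5 + 4 + 10 = 29
W- = 4 + 6.5 + 4 + 2 + 8.5 + 1 = 26
(Check: W+ + W- = 55 should equal n(n+1)/2 = 55.)
Step 4: Test statistic W = min(W+, W-) = 26.
Step 5: Ties in |d|, so use the tie-corrected normal approximation.
        E[W] = n(n+1)/4 = 10*11/4 = 27.5.
        Tie groups: |d|=3 (t=3), |d|=4 (t=2), |d|=5 (t=2); sum(t^3 - t) = 36.
        Var[W] = n(n+1)(2n+1)/24 - sum(t^3-t)/48 = 2310/24 - 36/48 = 95.5.
        z = (W - E[W]) / sqrt(Var[W]) = (26 - 27.5) / 9.7724 = -0.1535.
        Two-sided p = 2*Phi(z) = 0.878009.
Step 6: alpha = 0.1. fail to reject H0.

W+ = 29, W- = 26, W = min = 26, p = 0.878009, fail to reject H0.


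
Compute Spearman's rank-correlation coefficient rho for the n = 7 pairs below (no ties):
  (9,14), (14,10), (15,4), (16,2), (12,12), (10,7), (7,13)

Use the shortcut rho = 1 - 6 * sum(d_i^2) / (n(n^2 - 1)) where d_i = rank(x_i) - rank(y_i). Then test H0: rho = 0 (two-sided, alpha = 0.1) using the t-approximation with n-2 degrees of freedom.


Step 1: Rank x and y separately (midranks; no ties here).
rank(x): 9->2, 14->5, 15->6, 16->7, 12->4, 10->3, 7->1
rank(y): 14->7, 10->4, 4->2, 2->1, 12->5, 7->3, 13->6
Step 2: d_i = R_x(i) - R_y(i); compute d_i^2.
  (2-7)^2=25, (5-4)^2=1, (6-2)^2=16, (7-1)^2=36, (4-5)^2=1, (3-3)^2=0, (1-6)^2=25
sum(d^2) = 104.
Step 3: rho = 1 - 6*104 / (7*(7^2 - 1)) = 1 - 624/336 = -0.857143.
Step 4: Under H0, t = rho * sqrt((n-2)/(1-rho^2)) = -3.7210 ~ t(5).
Step 5: Two-sided p-value from the t-distribution with 5 df = 0.013697.
Step 6: alpha = 0.1. reject H0.

rho = -0.8571, p = 0.013697, reject H0 at alpha = 0.1.


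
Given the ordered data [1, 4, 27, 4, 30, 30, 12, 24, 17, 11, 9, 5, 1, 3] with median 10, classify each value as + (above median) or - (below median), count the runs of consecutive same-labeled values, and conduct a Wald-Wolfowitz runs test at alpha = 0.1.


Step 1: Compute median = 10; label A = above, B = below.
Labels in order: BBABAAAAAABBBB  (n_A = 7, n_B = 7)
Step 2: Count runs R = 5.
Step 3: Under H0 (random ordering), E[R] = 2*n_A*n_B/(n_A+n_B) + 1 = 2*7*7/14 + 1 = 8.0000.
        Var[R] = 2*n_A*n_B*(2*n_A*n_B - n_A - n_B) / ((n_A+n_B)^2 * (n_A+n_B-1)) = 8232/2548 = 3.2308.
        SD[R] = 1.7974.
Step 4: Continuity-corrected z = (R + 0.5 - E[R]) / SD[R] = (5 + 0.5 - 8.0000) / 1.7974 = -1.3909.
Step 5: Two-sided p-value via normal approximation = 2*(1 - Phi(|z|)) = 0.164264.
Step 6: alpha = 0.1. fail to reject H0.

R = 5, z = -1.3909, p = 0.164264, fail to reject H0.


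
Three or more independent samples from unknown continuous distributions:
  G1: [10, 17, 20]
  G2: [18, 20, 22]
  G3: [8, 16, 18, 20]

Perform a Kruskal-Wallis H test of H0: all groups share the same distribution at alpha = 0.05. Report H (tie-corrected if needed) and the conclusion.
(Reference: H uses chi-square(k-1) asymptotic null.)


Step 1: Combine all N = 10 observations and assign midranks.
sorted (value, group, rank): (8,G3,1), (10,G1,2), (16,G3,3), (17,G1,4), (18,G2,5.5), (18,G3,5.5), (20,G1,8), (20,G2,8), (20,G3,8), (22,G2,10)
Step 2: Sum ranks within each group.
R_1 = 14 (n_1 = 3)
R_2 = 23.5 (n_2 = 3)
R_3 = 17.5 (n_3 = 4)
Step 3: H = 12/(N(N+1)) * sum(R_i^2/n_i) - 3(N+1)
     = 12/(10*11) * (14^2/3 + 23.5^2/3 + 17.5^2/4) - 3*11
     = 0.109091 * 325.979 - 33
     = 2.561364.
Step 4: Ties present; correction factor C = 1 - 30/(10^3 - 10) = 0.969697. Corrected H = 2.561364 / 0.969697 = 2.641406.
Step 5: Under H0, H ~ chi^2(2); p-value = 0.266948.
Step 6: alpha = 0.05. fail to reject H0.

H = 2.6414, df = 2, p = 0.266948, fail to reject H0.


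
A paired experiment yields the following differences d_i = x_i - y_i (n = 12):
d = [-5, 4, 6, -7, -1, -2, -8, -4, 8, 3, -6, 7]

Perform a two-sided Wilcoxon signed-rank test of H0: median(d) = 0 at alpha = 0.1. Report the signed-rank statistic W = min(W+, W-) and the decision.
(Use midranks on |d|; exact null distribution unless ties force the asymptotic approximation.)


Step 1: Drop any zero differences (none here) and take |d_i|.
|d| = [5, 4, 6, 7, 1, 2, 8, 4, 8, 3, 6, 7]
Step 2: Midrank |d_i| (ties get averaged ranks).
ranks: |5|->6, |4|->4.5, |6|->7.5, |7|->9.5, |1|->1, |2|->2, |8|->11.5, |4|->4.5, |8|->11.5, |3|->3, |6|->7.5, |7|->9.5
Step 3: Attach original signs; sum ranks with positive sign and with negative sign.
W+ = 4.5 + 7.5 + 11.5 + 3 + 9.5 = 36
W- = 6 + 9.5 + 1 + 2 + 11.5 + 4.5 + 7.5 = 42
(Check: W+ + W- = 78 should equal n(n+1)/2 = 78.)
Step 4: Test statistic W = min(W+, W-) = 36.
Step 5: Ties in |d|, so use the tie-corrected normal approximation.
        E[W] = n(n+1)/4 = 12*13/4 = 39.
        Tie groups: |d|=4 (t=2), |d|=6 (t=2), |d|=7 (t=2), |d|=8 (t=2); sum(t^3 - t) = 24.
        Var[W] = n(n+1)(2n+1)/24 - sum(t^3-t)/48 = 3900/24 - 24/48 = 162.
        z = (W - E[W]) / sqrt(Var[W]) = (36 - 39) / 12.7279 = -0.2357.
        Two-sided p = 2*Phi(z) = 0.813664.
Step 6: alpha = 0.1. fail to reject H0.

W+ = 36, W- = 42, W = min = 36, p = 0.813664, fail to reject H0.


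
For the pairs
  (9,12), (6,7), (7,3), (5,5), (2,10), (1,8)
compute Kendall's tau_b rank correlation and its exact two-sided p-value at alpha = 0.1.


Step 1: Enumerate the 15 unordered pairs (i,j) with i<j and classify each by sign(x_j-x_i) * sign(y_j-y_i).
  (1,2):dx=-3,dy=-5->C; (1,3):dx=-2,dy=-9->C; (1,4):dx=-4,dy=-7->C; (1,5):dx=-7,dy=-2->C
  (1,6):dx=-8,dy=-4->C; (2,3):dx=+1,dy=-4->D; (2,4):dx=-1,dy=-2->C; (2,5):dx=-4,dy=+3->D
  (2,6):dx=-5,dy=+1->D; (3,4):dx=-2,dy=+2->D; (3,5):dx=-5,dy=+7->D; (3,6):dx=-6,dy=+5->D
  (4,5):dx=-3,dy=+5->D; (4,6):dx=-4,dy=+3->D; (5,6):dx=-1,dy=-2->C
Step 2: C = 7, D = 8, total pairs = 15.
Step 3: tau = (C - D)/(n(n-1)/2) = (7 - 8)/15 = -0.066667.
Step 4: Exact two-sided p-value (enumerate n! = 720 permutations of y under H0): p = 1.000000.
Step 5: alpha = 0.1. fail to reject H0.

tau_b = -0.0667 (C=7, D=8), p = 1.000000, fail to reject H0.


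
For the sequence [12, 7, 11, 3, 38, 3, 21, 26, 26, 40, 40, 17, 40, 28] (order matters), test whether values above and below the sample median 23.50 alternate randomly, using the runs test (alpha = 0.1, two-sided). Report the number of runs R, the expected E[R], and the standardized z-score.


Step 1: Compute median = 23.50; label A = above, B = below.
Labels in order: BBBBABBAAAABAA  (n_A = 7, n_B = 7)
Step 2: Count runs R = 6.
Step 3: Under H0 (random ordering), E[R] = 2*n_A*n_B/(n_A+n_B) + 1 = 2*7*7/14 + 1 = 8.0000.
        Var[R] = 2*n_A*n_B*(2*n_A*n_B - n_A - n_B) / ((n_A+n_B)^2 * (n_A+n_B-1)) = 8232/2548 = 3.2308.
        SD[R] = 1.7974.
Step 4: Continuity-corrected z = (R + 0.5 - E[R]) / SD[R] = (6 + 0.5 - 8.0000) / 1.7974 = -0.8345.
Step 5: Two-sided p-value via normal approximation = 2*(1 - Phi(|z|)) = 0.403986.
Step 6: alpha = 0.1. fail to reject H0.

R = 6, z = -0.8345, p = 0.403986, fail to reject H0.


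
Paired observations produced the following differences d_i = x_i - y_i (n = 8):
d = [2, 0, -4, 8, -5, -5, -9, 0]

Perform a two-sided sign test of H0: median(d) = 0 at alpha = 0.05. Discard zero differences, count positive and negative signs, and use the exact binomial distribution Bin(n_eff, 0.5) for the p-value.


Step 1: Discard zero differences. Original n = 8; n_eff = number of nonzero differences = 6.
Nonzero differences (with sign): +2, -4, +8, -5, -5, -9
Step 2: Count signs: positive = 2, negative = 4.
Step 3: Under H0: P(positive) = 0.5, so the number of positives S ~ Bin(6, 0.5).
Step 4: Two-sided exact p-value = sum of Bin(6,0.5) probabilities at or below the observed probability = 0.687500.
Step 5: alpha = 0.05. fail to reject H0.

n_eff = 6, pos = 2, neg = 4, p = 0.687500, fail to reject H0.


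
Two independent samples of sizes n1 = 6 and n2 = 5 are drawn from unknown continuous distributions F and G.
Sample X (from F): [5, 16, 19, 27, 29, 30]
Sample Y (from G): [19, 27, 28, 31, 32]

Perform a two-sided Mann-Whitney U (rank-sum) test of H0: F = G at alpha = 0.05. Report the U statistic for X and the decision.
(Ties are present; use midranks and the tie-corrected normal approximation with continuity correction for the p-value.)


Step 1: Combine and sort all 11 observations; assign midranks.
sorted (value, group): (5,X), (16,X), (19,X), (19,Y), (27,X), (27,Y), (28,Y), (29,X), (30,X), (31,Y), (32,Y)
ranks: 5->1, 16->2, 19->3.5, 19->3.5, 27->5.5, 27->5.5, 28->7, 29->8, 30->9, 31->10, 32->11
Step 2: Rank sum for X: R1 = 1 + 2 + 3.5 + 5.5 + 8 + 9 = 29.
Step 3: U_X = R1 - n1(n1+1)/2 = 29 - 6*7/2 = 29 - 21 = 8.
       U_Y = n1*n2 - U_X = 30 - 8 = 22.
Step 4: Ties are present, so use the tie-corrected normal approximation (with continuity correction) for the p-value.
Step 5: p-value = 0.233197; compare to alpha = 0.05. fail to reject H0.

U_X = 8, p = 0.233197, fail to reject H0 at alpha = 0.05.


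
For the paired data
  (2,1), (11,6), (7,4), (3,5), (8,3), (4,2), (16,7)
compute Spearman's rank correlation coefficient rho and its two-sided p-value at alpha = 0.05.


Step 1: Rank x and y separately (midranks; no ties here).
rank(x): 2->1, 11->6, 7->4, 3->2, 8->5, 4->3, 16->7
rank(y): 1->1, 6->6, 4->4, 5->5, 3->3, 2->2, 7->7
Step 2: d_i = R_x(i) - R_y(i); compute d_i^2.
  (1-1)^2=0, (6-6)^2=0, (4-4)^2=0, (2-5)^2=9, (5-3)^2=4, (3-2)^2=1, (7-7)^2=0
sum(d^2) = 14.
Step 3: rho = 1 - 6*14 / (7*(7^2 - 1)) = 1 - 84/336 = 0.750000.
Step 4: Under H0, t = rho * sqrt((n-2)/(1-rho^2)) = 2.5355 ~ t(5).
Step 5: Two-sided p-value from the t-distribution with 5 df = 0.052181.
Step 6: alpha = 0.05. fail to reject H0.

rho = 0.7500, p = 0.052181, fail to reject H0 at alpha = 0.05.


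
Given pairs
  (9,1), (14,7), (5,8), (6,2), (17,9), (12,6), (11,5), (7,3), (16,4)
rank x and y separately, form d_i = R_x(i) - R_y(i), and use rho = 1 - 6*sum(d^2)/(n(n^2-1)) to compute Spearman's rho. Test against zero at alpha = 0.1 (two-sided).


Step 1: Rank x and y separately (midranks; no ties here).
rank(x): 9->4, 14->7, 5->1, 6->2, 17->9, 12->6, 11->5, 7->3, 16->8
rank(y): 1->1, 7->7, 8->8, 2->2, 9->9, 6->6, 5->5, 3->3, 4->4
Step 2: d_i = R_x(i) - R_y(i); compute d_i^2.
  (4-1)^2=9, (7-7)^2=0, (1-8)^2=49, (2-2)^2=0, (9-9)^2=0, (6-6)^2=0, (5-5)^2=0, (3-3)^2=0, (8-4)^2=16
sum(d^2) = 74.
Step 3: rho = 1 - 6*74 / (9*(9^2 - 1)) = 1 - 444/720 = 0.383333.
Step 4: Under H0, t = rho * sqrt((n-2)/(1-rho^2)) = 1.0981 ~ t(7).
Step 5: Two-sided p-value from the t-distribution with 7 df = 0.308495.
Step 6: alpha = 0.1. fail to reject H0.

rho = 0.3833, p = 0.308495, fail to reject H0 at alpha = 0.1.


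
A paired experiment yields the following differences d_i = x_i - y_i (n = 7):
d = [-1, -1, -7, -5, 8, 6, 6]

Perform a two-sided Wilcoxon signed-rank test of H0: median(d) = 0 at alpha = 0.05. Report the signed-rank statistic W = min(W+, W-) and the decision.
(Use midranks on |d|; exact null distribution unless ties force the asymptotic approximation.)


Step 1: Drop any zero differences (none here) and take |d_i|.
|d| = [1, 1, 7, 5, 8, 6, 6]
Step 2: Midrank |d_i| (ties get averaged ranks).
ranks: |1|->1.5, |1|->1.5, |7|->6, |5|->3, |8|->7, |6|->4.5, |6|->4.5
Step 3: Attach original signs; sum ranks with positive sign and with negative sign.
W+ = 7 + 4.5 + 4.5 = 16
W- = 1.5 + 1.5 + 6 + 3 = 12
(Check: W+ + W- = 28 should equal n(n+1)/2 = 28.)
Step 4: Test statistic W = min(W+, W-) = 12.
Step 5: Ties in |d|, so use the tie-corrected normal approximation.
        E[W] = n(n+1)/4 = 7*8/4 = 14.
        Tie groups: |d|=1 (t=2), |d|=6 (t=2); sum(t^3 - t) = 12.
        Var[W] = n(n+1)(2n+1)/24 - sum(t^3-t)/48 = 840/24 - 12/48 = 34.75.
        z = (W - E[W]) / sqrt(Var[W]) = (12 - 14) / 5.8949 = -0.3393.
        Two-sided p = 2*Phi(z) = 0.734402.
Step 6: alpha = 0.05. fail to reject H0.

W+ = 16, W- = 12, W = min = 12, p = 0.734402, fail to reject H0.


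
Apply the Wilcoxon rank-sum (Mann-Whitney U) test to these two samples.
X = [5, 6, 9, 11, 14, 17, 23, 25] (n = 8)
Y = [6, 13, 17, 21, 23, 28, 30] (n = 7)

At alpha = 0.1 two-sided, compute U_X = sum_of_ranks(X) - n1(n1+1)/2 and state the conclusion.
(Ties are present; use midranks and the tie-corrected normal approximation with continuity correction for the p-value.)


Step 1: Combine and sort all 15 observations; assign midranks.
sorted (value, group): (5,X), (6,X), (6,Y), (9,X), (11,X), (13,Y), (14,X), (17,X), (17,Y), (21,Y), (23,X), (23,Y), (25,X), (28,Y), (30,Y)
ranks: 5->1, 6->2.5, 6->2.5, 9->4, 11->5, 13->6, 14->7, 17->8.5, 17->8.5, 21->10, 23->11.5, 23->11.5, 25->13, 28->14, 30->15
Step 2: Rank sum for X: R1 = 1 + 2.5 + 4 + 5 + 7 + 8.5 + 11.5 + 13 = 52.5.
Step 3: U_X = R1 - n1(n1+1)/2 = 52.5 - 8*9/2 = 52.5 - 36 = 16.5.
       U_Y = n1*n2 - U_X = 56 - 16.5 = 39.5.
Step 4: Ties are present, so use the tie-corrected normal approximation (with continuity correction) for the p-value.
Step 5: p-value = 0.201805; compare to alpha = 0.1. fail to reject H0.

U_X = 16.5, p = 0.201805, fail to reject H0 at alpha = 0.1.


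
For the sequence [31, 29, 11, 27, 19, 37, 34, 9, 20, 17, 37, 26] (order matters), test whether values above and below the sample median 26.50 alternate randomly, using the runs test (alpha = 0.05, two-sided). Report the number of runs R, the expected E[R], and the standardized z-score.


Step 1: Compute median = 26.50; label A = above, B = below.
Labels in order: AABABAABBBAB  (n_A = 6, n_B = 6)
Step 2: Count runs R = 8.
Step 3: Under H0 (random ordering), E[R] = 2*n_A*n_B/(n_A+n_B) + 1 = 2*6*6/12 + 1 = 7.0000.
        Var[R] = 2*n_A*n_B*(2*n_A*n_B - n_A - n_B) / ((n_A+n_B)^2 * (n_A+n_B-1)) = 4320/1584 = 2.7273.
        SD[R] = 1.6514.
Step 4: Continuity-corrected z = (R - 0.5 - E[R]) / SD[R] = (8 - 0.5 - 7.0000) / 1.6514 = 0.3028.
Step 5: Two-sided p-value via normal approximation = 2*(1 - Phi(|z|)) = 0.762069.
Step 6: alpha = 0.05. fail to reject H0.

R = 8, z = 0.3028, p = 0.762069, fail to reject H0.


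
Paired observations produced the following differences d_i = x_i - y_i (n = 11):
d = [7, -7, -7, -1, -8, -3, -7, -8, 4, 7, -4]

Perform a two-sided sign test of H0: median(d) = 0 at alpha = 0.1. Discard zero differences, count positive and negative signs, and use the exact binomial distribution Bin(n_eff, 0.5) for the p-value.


Step 1: Discard zero differences. Original n = 11; n_eff = number of nonzero differences = 11.
Nonzero differences (with sign): +7, -7, -7, -1, -8, -3, -7, -8, +4, +7, -4
Step 2: Count signs: positive = 3, negative = 8.
Step 3: Under H0: P(positive) = 0.5, so the number of positives S ~ Bin(11, 0.5).
Step 4: Two-sided exact p-value = sum of Bin(11,0.5) probabilities at or below the observed probability = 0.226562.
Step 5: alpha = 0.1. fail to reject H0.

n_eff = 11, pos = 3, neg = 8, p = 0.226562, fail to reject H0.


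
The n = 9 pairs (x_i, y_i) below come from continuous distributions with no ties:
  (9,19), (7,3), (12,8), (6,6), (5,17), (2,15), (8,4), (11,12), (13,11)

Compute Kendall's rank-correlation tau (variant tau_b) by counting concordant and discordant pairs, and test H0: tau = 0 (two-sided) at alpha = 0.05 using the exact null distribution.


Step 1: Enumerate the 36 unordered pairs (i,j) with i<j and classify each by sign(x_j-x_i) * sign(y_j-y_i).
  (1,2):dx=-2,dy=-16->C; (1,3):dx=+3,dy=-11->D; (1,4):dx=-3,dy=-13->C; (1,5):dx=-4,dy=-2->C
  (1,6):dx=-7,dy=-4->C; (1,7):dx=-1,dy=-15->C; (1,8):dx=+2,dy=-7->D; (1,9):dx=+4,dy=-8->D
  (2,3):dx=+5,dy=+5->C; (2,4):dx=-1,dy=+3->D; (2,5):dx=-2,dy=+14->D; (2,6):dx=-5,dy=+12->D
  (2,7):dx=+1,dy=+1->C; (2,8):dx=+4,dy=+9->C; (2,9):dx=+6,dy=+8->C; (3,4):dx=-6,dy=-2->C
  (3,5):dx=-7,dy=+9->D; (3,6):dx=-10,dy=+7->D; (3,7):dx=-4,dy=-4->C; (3,8):dx=-1,dy=+4->D
  (3,9):dx=+1,dy=+3->C; (4,5):dx=-1,dy=+11->D; (4,6):dx=-4,dy=+9->D; (4,7):dx=+2,dy=-2->D
  (4,8):dx=+5,dy=+6->C; (4,9):dx=+7,dy=+5->C; (5,6):dx=-3,dy=-2->C; (5,7):dx=+3,dy=-13->D
  (5,8):dx=+6,dy=-5->D; (5,9):dx=+8,dy=-6->D; (6,7):dx=+6,dy=-11->D; (6,8):dx=+9,dy=-3->D
  (6,9):dx=+11,dy=-4->D; (7,8):dx=+3,dy=+8->C; (7,9):dx=+5,dy=+7->C; (8,9):dx=+2,dy=-1->D
Step 2: C = 17, D = 19, total pairs = 36.
Step 3: tau = (C - D)/(n(n-1)/2) = (17 - 19)/36 = -0.055556.
Step 4: Exact two-sided p-value (enumerate n! = 362880 permutations of y under H0): p = 0.919455.
Step 5: alpha = 0.05. fail to reject H0.

tau_b = -0.0556 (C=17, D=19), p = 0.919455, fail to reject H0.


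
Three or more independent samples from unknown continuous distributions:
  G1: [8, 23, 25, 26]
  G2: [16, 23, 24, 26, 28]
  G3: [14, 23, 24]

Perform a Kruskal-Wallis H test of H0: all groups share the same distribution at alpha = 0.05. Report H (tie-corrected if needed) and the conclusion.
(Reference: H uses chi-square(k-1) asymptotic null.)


Step 1: Combine all N = 12 observations and assign midranks.
sorted (value, group, rank): (8,G1,1), (14,G3,2), (16,G2,3), (23,G1,5), (23,G2,5), (23,G3,5), (24,G2,7.5), (24,G3,7.5), (25,G1,9), (26,G1,10.5), (26,G2,10.5), (28,G2,12)
Step 2: Sum ranks within each group.
R_1 = 25.5 (n_1 = 4)
R_2 = 38 (n_2 = 5)
R_3 = 14.5 (n_3 = 3)
Step 3: H = 12/(N(N+1)) * sum(R_i^2/n_i) - 3(N+1)
     = 12/(12*13) * (25.5^2/4 + 38^2/5 + 14.5^2/3) - 3*13
     = 0.076923 * 521.446 - 39
     = 1.111218.
Step 4: Ties present; correction factor C = 1 - 36/(12^3 - 12) = 0.979021. Corrected H = 1.111218 / 0.979021 = 1.135030.
Step 5: Under H0, H ~ chi^2(2); p-value = 0.566933.
Step 6: alpha = 0.05. fail to reject H0.

H = 1.1350, df = 2, p = 0.566933, fail to reject H0.


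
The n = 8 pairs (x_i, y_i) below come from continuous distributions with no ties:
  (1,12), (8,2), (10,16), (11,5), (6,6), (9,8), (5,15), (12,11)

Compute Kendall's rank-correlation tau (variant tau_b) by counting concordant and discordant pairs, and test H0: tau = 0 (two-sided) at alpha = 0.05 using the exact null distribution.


Step 1: Enumerate the 28 unordered pairs (i,j) with i<j and classify each by sign(x_j-x_i) * sign(y_j-y_i).
  (1,2):dx=+7,dy=-10->D; (1,3):dx=+9,dy=+4->C; (1,4):dx=+10,dy=-7->D; (1,5):dx=+5,dy=-6->D
  (1,6):dx=+8,dy=-4->D; (1,7):dx=+4,dy=+3->C; (1,8):dx=+11,dy=-1->D; (2,3):dx=+2,dy=+14->C
  (2,4):dx=+3,dy=+3->C; (2,5):dx=-2,dy=+4->D; (2,6):dx=+1,dy=+6->C; (2,7):dx=-3,dy=+13->D
  (2,8):dx=+4,dy=+9->C; (3,4):dx=+1,dy=-11->D; (3,5):dx=-4,dy=-10->C; (3,6):dx=-1,dy=-8->C
  (3,7):dx=-5,dy=-1->C; (3,8):dx=+2,dy=-5->D; (4,5):dx=-5,dy=+1->D; (4,6):dx=-2,dy=+3->D
  (4,7):dx=-6,dy=+10->D; (4,8):dx=+1,dy=+6->C; (5,6):dx=+3,dy=+2->C; (5,7):dx=-1,dy=+9->D
  (5,8):dx=+6,dy=+5->C; (6,7):dx=-4,dy=+7->D; (6,8):dx=+3,dy=+3->C; (7,8):dx=+7,dy=-4->D
Step 2: C = 13, D = 15, total pairs = 28.
Step 3: tau = (C - D)/(n(n-1)/2) = (13 - 15)/28 = -0.071429.
Step 4: Exact two-sided p-value (enumerate n! = 40320 permutations of y under H0): p = 0.904861.
Step 5: alpha = 0.05. fail to reject H0.

tau_b = -0.0714 (C=13, D=15), p = 0.904861, fail to reject H0.


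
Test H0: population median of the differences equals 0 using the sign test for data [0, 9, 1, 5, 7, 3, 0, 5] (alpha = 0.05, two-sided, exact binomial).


Step 1: Discard zero differences. Original n = 8; n_eff = number of nonzero differences = 6.
Nonzero differences (with sign): +9, +1, +5, +7, +3, +5
Step 2: Count signs: positive = 6, negative = 0.
Step 3: Under H0: P(positive) = 0.5, so the number of positives S ~ Bin(6, 0.5).
Step 4: Two-sided exact p-value = sum of Bin(6,0.5) probabilities at or below the observed probability = 0.031250.
Step 5: alpha = 0.05. reject H0.

n_eff = 6, pos = 6, neg = 0, p = 0.031250, reject H0.


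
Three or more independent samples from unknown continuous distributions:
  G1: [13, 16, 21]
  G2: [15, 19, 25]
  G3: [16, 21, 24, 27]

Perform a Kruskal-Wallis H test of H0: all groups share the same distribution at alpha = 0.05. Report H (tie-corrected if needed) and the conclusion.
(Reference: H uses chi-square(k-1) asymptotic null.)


Step 1: Combine all N = 10 observations and assign midranks.
sorted (value, group, rank): (13,G1,1), (15,G2,2), (16,G1,3.5), (16,G3,3.5), (19,G2,5), (21,G1,6.5), (21,G3,6.5), (24,G3,8), (25,G2,9), (27,G3,10)
Step 2: Sum ranks within each group.
R_1 = 11 (n_1 = 3)
R_2 = 16 (n_2 = 3)
R_3 = 28 (n_3 = 4)
Step 3: H = 12/(N(N+1)) * sum(R_i^2/n_i) - 3(N+1)
     = 12/(10*11) * (11^2/3 + 16^2/3 + 28^2/4) - 3*11
     = 0.109091 * 321.667 - 33
     = 2.090909.
Step 4: Ties present; correction factor C = 1 - 12/(10^3 - 10) = 0.987879. Corrected H = 2.090909 / 0.987879 = 2.116564.
Step 5: Under H0, H ~ chi^2(2); p-value = 0.347051.
Step 6: alpha = 0.05. fail to reject H0.

H = 2.1166, df = 2, p = 0.347051, fail to reject H0.


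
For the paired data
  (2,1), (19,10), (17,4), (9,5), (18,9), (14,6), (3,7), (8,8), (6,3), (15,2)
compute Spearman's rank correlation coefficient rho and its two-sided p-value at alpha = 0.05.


Step 1: Rank x and y separately (midranks; no ties here).
rank(x): 2->1, 19->10, 17->8, 9->5, 18->9, 14->6, 3->2, 8->4, 6->3, 15->7
rank(y): 1->1, 10->10, 4->4, 5->5, 9->9, 6->6, 7->7, 8->8, 3->3, 2->2
Step 2: d_i = R_x(i) - R_y(i); compute d_i^2.
  (1-1)^2=0, (10-10)^2=0, (8-4)^2=16, (5-5)^2=0, (9-9)^2=0, (6-6)^2=0, (2-7)^2=25, (4-8)^2=16, (3-3)^2=0, (7-2)^2=25
sum(d^2) = 82.
Step 3: rho = 1 - 6*82 / (10*(10^2 - 1)) = 1 - 492/990 = 0.503030.
Step 4: Under H0, t = rho * sqrt((n-2)/(1-rho^2)) = 1.6462 ~ t(8).
Step 5: Two-sided p-value from the t-distribution with 8 df = 0.138334.
Step 6: alpha = 0.05. fail to reject H0.

rho = 0.5030, p = 0.138334, fail to reject H0 at alpha = 0.05.


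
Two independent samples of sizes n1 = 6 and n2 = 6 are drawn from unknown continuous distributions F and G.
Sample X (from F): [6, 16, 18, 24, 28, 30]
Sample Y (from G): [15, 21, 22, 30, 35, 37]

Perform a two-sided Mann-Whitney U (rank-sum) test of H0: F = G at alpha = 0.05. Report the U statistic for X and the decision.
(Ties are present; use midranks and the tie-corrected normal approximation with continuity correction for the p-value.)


Step 1: Combine and sort all 12 observations; assign midranks.
sorted (value, group): (6,X), (15,Y), (16,X), (18,X), (21,Y), (22,Y), (24,X), (28,X), (30,X), (30,Y), (35,Y), (37,Y)
ranks: 6->1, 15->2, 16->3, 18->4, 21->5, 22->6, 24->7, 28->8, 30->9.5, 30->9.5, 35->11, 37->12
Step 2: Rank sum for X: R1 = 1 + 3 + 4 + 7 + 8 + 9.5 = 32.5.
Step 3: U_X = R1 - n1(n1+1)/2 = 32.5 - 6*7/2 = 32.5 - 21 = 11.5.
       U_Y = n1*n2 - U_X = 36 - 11.5 = 24.5.
Step 4: Ties are present, so use the tie-corrected normal approximation (with continuity correction) for the p-value.
Step 5: p-value = 0.335822; compare to alpha = 0.05. fail to reject H0.

U_X = 11.5, p = 0.335822, fail to reject H0 at alpha = 0.05.


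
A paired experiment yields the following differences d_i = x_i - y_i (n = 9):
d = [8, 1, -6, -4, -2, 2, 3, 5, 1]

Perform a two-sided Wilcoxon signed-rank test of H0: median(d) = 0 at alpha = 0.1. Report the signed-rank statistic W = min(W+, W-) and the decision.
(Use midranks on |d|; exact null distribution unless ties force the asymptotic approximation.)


Step 1: Drop any zero differences (none here) and take |d_i|.
|d| = [8, 1, 6, 4, 2, 2, 3, 5, 1]
Step 2: Midrank |d_i| (ties get averaged ranks).
ranks: |8|->9, |1|->1.5, |6|->8, |4|->6, |2|->3.5, |2|->3.5, |3|->5, |5|->7, |1|->1.5
Step 3: Attach original signs; sum ranks with positive sign and with negative sign.
W+ = 9 + 1.5 + 3.5 + 5 + 7 + 1.5 = 27.5
W- = 8 + 6 + 3.5 = 17.5
(Check: W+ + W- = 45 should equal n(n+1)/2 = 45.)
Step 4: Test statistic W = min(W+, W-) = 17.5.
Step 5: Ties in |d|, so use the tie-corrected normal approximation.
        E[W] = n(n+1)/4 = 9*10/4 = 22.5.
        Tie groups: |d|=1 (t=2), |d|=2 (t=2); sum(t^3 - t) = 12.
        Var[W] = n(n+1)(2n+1)/24 - sum(t^3-t)/48 = 1710/24 - 12/48 = 71.
        z = (W - E[W]) / sqrt(Var[W]) = (17.5 - 22.5) / 8.4261 = -0.5934.
        Two-sided p = 2*Phi(z) = 0.552920.
Step 6: alpha = 0.1. fail to reject H0.

W+ = 27.5, W- = 17.5, W = min = 17.5, p = 0.552920, fail to reject H0.


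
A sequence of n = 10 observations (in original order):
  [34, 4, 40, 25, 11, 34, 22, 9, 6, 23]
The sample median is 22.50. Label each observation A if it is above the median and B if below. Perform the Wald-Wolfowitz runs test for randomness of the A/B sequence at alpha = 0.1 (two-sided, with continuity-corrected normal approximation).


Step 1: Compute median = 22.50; label A = above, B = below.
Labels in order: ABAABABBBA  (n_A = 5, n_B = 5)
Step 2: Count runs R = 7.
Step 3: Under H0 (random ordering), E[R] = 2*n_A*n_B/(n_A+n_B) + 1 = 2*5*5/10 + 1 = 6.0000.
        Var[R] = 2*n_A*n_B*(2*n_A*n_B - n_A - n_B) / ((n_A+n_B)^2 * (n_A+n_B-1)) = 2000/900 = 2.2222.
        SD[R] = 1.4907.
Step 4: Continuity-corrected z = (R - 0.5 - E[R]) / SD[R] = (7 - 0.5 - 6.0000) / 1.4907 = 0.3354.
Step 5: Two-sided p-value via normal approximation = 2*(1 - Phi(|z|)) = 0.737316.
Step 6: alpha = 0.1. fail to reject H0.

R = 7, z = 0.3354, p = 0.737316, fail to reject H0.


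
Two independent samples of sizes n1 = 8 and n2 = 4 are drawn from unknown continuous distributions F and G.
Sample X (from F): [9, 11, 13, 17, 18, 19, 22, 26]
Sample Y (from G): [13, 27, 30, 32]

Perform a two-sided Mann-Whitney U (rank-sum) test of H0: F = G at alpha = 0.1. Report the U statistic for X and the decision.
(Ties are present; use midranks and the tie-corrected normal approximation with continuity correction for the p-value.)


Step 1: Combine and sort all 12 observations; assign midranks.
sorted (value, group): (9,X), (11,X), (13,X), (13,Y), (17,X), (18,X), (19,X), (22,X), (26,X), (27,Y), (30,Y), (32,Y)
ranks: 9->1, 11->2, 13->3.5, 13->3.5, 17->5, 18->6, 19->7, 22->8, 26->9, 27->10, 30->11, 32->12
Step 2: Rank sum for X: R1 = 1 + 2 + 3.5 + 5 + 6 + 7 + 8 + 9 = 41.5.
Step 3: U_X = R1 - n1(n1+1)/2 = 41.5 - 8*9/2 = 41.5 - 36 = 5.5.
       U_Y = n1*n2 - U_X = 32 - 5.5 = 26.5.
Step 4: Ties are present, so use the tie-corrected normal approximation (with continuity correction) for the p-value.
Step 5: p-value = 0.088869; compare to alpha = 0.1. reject H0.

U_X = 5.5, p = 0.088869, reject H0 at alpha = 0.1.


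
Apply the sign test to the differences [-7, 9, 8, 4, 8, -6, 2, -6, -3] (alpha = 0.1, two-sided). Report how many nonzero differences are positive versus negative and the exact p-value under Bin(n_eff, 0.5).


Step 1: Discard zero differences. Original n = 9; n_eff = number of nonzero differences = 9.
Nonzero differences (with sign): -7, +9, +8, +4, +8, -6, +2, -6, -3
Step 2: Count signs: positive = 5, negative = 4.
Step 3: Under H0: P(positive) = 0.5, so the number of positives S ~ Bin(9, 0.5).
Step 4: Two-sided exact p-value = sum of Bin(9,0.5) probabilities at or below the observed probability = 1.000000.
Step 5: alpha = 0.1. fail to reject H0.

n_eff = 9, pos = 5, neg = 4, p = 1.000000, fail to reject H0.


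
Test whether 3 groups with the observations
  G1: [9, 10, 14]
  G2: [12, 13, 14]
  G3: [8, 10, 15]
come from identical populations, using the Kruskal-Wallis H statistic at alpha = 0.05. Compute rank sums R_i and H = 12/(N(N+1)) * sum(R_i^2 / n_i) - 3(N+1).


Step 1: Combine all N = 9 observations and assign midranks.
sorted (value, group, rank): (8,G3,1), (9,G1,2), (10,G1,3.5), (10,G3,3.5), (12,G2,5), (13,G2,6), (14,G1,7.5), (14,G2,7.5), (15,G3,9)
Step 2: Sum ranks within each group.
R_1 = 13 (n_1 = 3)
R_2 = 18.5 (n_2 = 3)
R_3 = 13.5 (n_3 = 3)
Step 3: H = 12/(N(N+1)) * sum(R_i^2/n_i) - 3(N+1)
     = 12/(9*10) * (13^2/3 + 18.5^2/3 + 13.5^2/3) - 3*10
     = 0.133333 * 231.167 - 30
     = 0.822222.
Step 4: Ties present; correction factor C = 1 - 12/(9^3 - 9) = 0.983333. Corrected H = 0.822222 / 0.983333 = 0.836158.
Step 5: Under H0, H ~ chi^2(2); p-value = 0.658310.
Step 6: alpha = 0.05. fail to reject H0.

H = 0.8362, df = 2, p = 0.658310, fail to reject H0.


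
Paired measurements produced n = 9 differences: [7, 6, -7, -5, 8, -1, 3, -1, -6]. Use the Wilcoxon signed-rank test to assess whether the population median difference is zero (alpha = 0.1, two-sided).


Step 1: Drop any zero differences (none here) and take |d_i|.
|d| = [7, 6, 7, 5, 8, 1, 3, 1, 6]
Step 2: Midrank |d_i| (ties get averaged ranks).
ranks: |7|->7.5, |6|->5.5, |7|->7.5, |5|->4, |8|->9, |1|->1.5, |3|->3, |1|->1.5, |6|->5.5
Step 3: Attach original signs; sum ranks with positive sign and with negative sign.
W+ = 7.5 + 5.5 + 9 + 3 = 25
W- = 7.5 + 4 + 1.5 + 1.5 + 5.5 = 20
(Check: W+ + W- = 45 should equal n(n+1)/2 = 45.)
Step 4: Test statistic W = min(W+, W-) = 20.
Step 5: Ties in |d|, so use the tie-corrected normal approximation.
        E[W] = n(n+1)/4 = 9*10/4 = 22.5.
        Tie groups: |d|=1 (t=2), |d|=6 (t=2), |d|=7 (t=2); sum(t^3 - t) = 18.
        Var[W] = n(n+1)(2n+1)/24 - sum(t^3-t)/48 = 1710/24 - 18/48 = 70.875.
        z = (W - E[W]) / sqrt(Var[W]) = (20 - 22.5) / 8.4187 = -0.2970.
        Two-sided p = 2*Phi(z) = 0.766499.
Step 6: alpha = 0.1. fail to reject H0.

W+ = 25, W- = 20, W = min = 20, p = 0.766499, fail to reject H0.


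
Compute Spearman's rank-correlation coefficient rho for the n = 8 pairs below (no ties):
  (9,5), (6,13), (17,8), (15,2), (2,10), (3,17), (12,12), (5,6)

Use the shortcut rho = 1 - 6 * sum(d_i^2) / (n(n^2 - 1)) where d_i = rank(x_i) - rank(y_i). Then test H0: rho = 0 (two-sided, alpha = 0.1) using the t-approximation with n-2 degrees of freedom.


Step 1: Rank x and y separately (midranks; no ties here).
rank(x): 9->5, 6->4, 17->8, 15->7, 2->1, 3->2, 12->6, 5->3
rank(y): 5->2, 13->7, 8->4, 2->1, 10->5, 17->8, 12->6, 6->3
Step 2: d_i = R_x(i) - R_y(i); compute d_i^2.
  (5-2)^2=9, (4-7)^2=9, (8-4)^2=16, (7-1)^2=36, (1-5)^2=16, (2-8)^2=36, (6-6)^2=0, (3-3)^2=0
sum(d^2) = 122.
Step 3: rho = 1 - 6*122 / (8*(8^2 - 1)) = 1 - 732/504 = -0.452381.
Step 4: Under H0, t = rho * sqrt((n-2)/(1-rho^2)) = -1.2425 ~ t(6).
Step 5: Two-sided p-value from the t-distribution with 6 df = 0.260405.
Step 6: alpha = 0.1. fail to reject H0.

rho = -0.4524, p = 0.260405, fail to reject H0 at alpha = 0.1.


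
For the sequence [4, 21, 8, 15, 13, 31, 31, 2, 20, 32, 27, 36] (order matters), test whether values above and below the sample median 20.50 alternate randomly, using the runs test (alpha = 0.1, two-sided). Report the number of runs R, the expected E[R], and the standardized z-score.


Step 1: Compute median = 20.50; label A = above, B = below.
Labels in order: BABBBAABBAAA  (n_A = 6, n_B = 6)
Step 2: Count runs R = 6.
Step 3: Under H0 (random ordering), E[R] = 2*n_A*n_B/(n_A+n_B) + 1 = 2*6*6/12 + 1 = 7.0000.
        Var[R] = 2*n_A*n_B*(2*n_A*n_B - n_A - n_B) / ((n_A+n_B)^2 * (n_A+n_B-1)) = 4320/1584 = 2.7273.
        SD[R] = 1.6514.
Step 4: Continuity-corrected z = (R + 0.5 - E[R]) / SD[R] = (6 + 0.5 - 7.0000) / 1.6514 = -0.3028.
Step 5: Two-sided p-value via normal approximation = 2*(1 - Phi(|z|)) = 0.762069.
Step 6: alpha = 0.1. fail to reject H0.

R = 6, z = -0.3028, p = 0.762069, fail to reject H0.


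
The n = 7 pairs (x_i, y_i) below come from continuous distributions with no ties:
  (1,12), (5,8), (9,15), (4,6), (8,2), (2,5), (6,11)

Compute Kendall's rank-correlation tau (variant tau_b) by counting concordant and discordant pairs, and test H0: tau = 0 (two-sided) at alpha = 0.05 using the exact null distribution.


Step 1: Enumerate the 21 unordered pairs (i,j) with i<j and classify each by sign(x_j-x_i) * sign(y_j-y_i).
  (1,2):dx=+4,dy=-4->D; (1,3):dx=+8,dy=+3->C; (1,4):dx=+3,dy=-6->D; (1,5):dx=+7,dy=-10->D
  (1,6):dx=+1,dy=-7->D; (1,7):dx=+5,dy=-1->D; (2,3):dx=+4,dy=+7->C; (2,4):dx=-1,dy=-2->C
  (2,5):dx=+3,dy=-6->D; (2,6):dx=-3,dy=-3->C; (2,7):dx=+1,dy=+3->C; (3,4):dx=-5,dy=-9->C
  (3,5):dx=-1,dy=-13->C; (3,6):dx=-7,dy=-10->C; (3,7):dx=-3,dy=-4->C; (4,5):dx=+4,dy=-4->D
  (4,6):dx=-2,dy=-1->C; (4,7):dx=+2,dy=+5->C; (5,6):dx=-6,dy=+3->D; (5,7):dx=-2,dy=+9->D
  (6,7):dx=+4,dy=+6->C
Step 2: C = 12, D = 9, total pairs = 21.
Step 3: tau = (C - D)/(n(n-1)/2) = (12 - 9)/21 = 0.142857.
Step 4: Exact two-sided p-value (enumerate n! = 5040 permutations of y under H0): p = 0.772619.
Step 5: alpha = 0.05. fail to reject H0.

tau_b = 0.1429 (C=12, D=9), p = 0.772619, fail to reject H0.


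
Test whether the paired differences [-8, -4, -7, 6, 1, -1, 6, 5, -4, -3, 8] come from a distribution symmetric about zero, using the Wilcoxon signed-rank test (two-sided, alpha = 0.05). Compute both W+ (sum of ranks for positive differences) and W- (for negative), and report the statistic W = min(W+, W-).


Step 1: Drop any zero differences (none here) and take |d_i|.
|d| = [8, 4, 7, 6, 1, 1, 6, 5, 4, 3, 8]
Step 2: Midrank |d_i| (ties get averaged ranks).
ranks: |8|->10.5, |4|->4.5, |7|->9, |6|->7.5, |1|->1.5, |1|->1.5, |6|->7.5, |5|->6, |4|->4.5, |3|->3, |8|->10.5
Step 3: Attach original signs; sum ranks with positive sign and with negative sign.
W+ = 7.5 + 1.5 + 7.5 + 6 + 10.5 = 33
W- = 10.5 + 4.5 + 9 + 1.5 + 4.5 + 3 = 33
(Check: W+ + W- = 66 should equal n(n+1)/2 = 66.)
Step 4: Test statistic W = min(W+, W-) = 33.
Step 5: Ties in |d|, so use the tie-corrected normal approximation.
        E[W] = n(n+1)/4 = 11*12/4 = 33.
        Tie groups: |d|=1 (t=2), |d|=4 (t=2), |d|=6 (t=2), |d|=8 (t=2); sum(t^3 - t) = 24.
        Var[W] = n(n+1)(2n+1)/24 - sum(t^3-t)/48 = 3036/24 - 24/48 = 126.
        z = (W - E[W]) / sqrt(Var[W]) = (33 - 33) / 11.2250 = 0.0000.
        Two-sided p = 2*Phi(z) = 1.000000.
Step 6: alpha = 0.05. fail to reject H0.

W+ = 33, W- = 33, W = min = 33, p = 1.000000, fail to reject H0.


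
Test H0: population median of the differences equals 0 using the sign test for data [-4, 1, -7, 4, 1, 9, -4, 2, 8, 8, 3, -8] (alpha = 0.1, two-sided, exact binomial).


Step 1: Discard zero differences. Original n = 12; n_eff = number of nonzero differences = 12.
Nonzero differences (with sign): -4, +1, -7, +4, +1, +9, -4, +2, +8, +8, +3, -8
Step 2: Count signs: positive = 8, negative = 4.
Step 3: Under H0: P(positive) = 0.5, so the number of positives S ~ Bin(12, 0.5).
Step 4: Two-sided exact p-value = sum of Bin(12,0.5) probabilities at or below the observed probability = 0.387695.
Step 5: alpha = 0.1. fail to reject H0.

n_eff = 12, pos = 8, neg = 4, p = 0.387695, fail to reject H0.


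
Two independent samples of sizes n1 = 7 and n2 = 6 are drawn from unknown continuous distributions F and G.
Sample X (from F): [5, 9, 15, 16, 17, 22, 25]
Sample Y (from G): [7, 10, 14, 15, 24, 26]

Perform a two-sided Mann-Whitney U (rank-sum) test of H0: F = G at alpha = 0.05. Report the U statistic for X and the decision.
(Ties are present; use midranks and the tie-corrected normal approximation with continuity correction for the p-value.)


Step 1: Combine and sort all 13 observations; assign midranks.
sorted (value, group): (5,X), (7,Y), (9,X), (10,Y), (14,Y), (15,X), (15,Y), (16,X), (17,X), (22,X), (24,Y), (25,X), (26,Y)
ranks: 5->1, 7->2, 9->3, 10->4, 14->5, 15->6.5, 15->6.5, 16->8, 17->9, 22->10, 24->11, 25->12, 26->13
Step 2: Rank sum for X: R1 = 1 + 3 + 6.5 + 8 + 9 + 10 + 12 = 49.5.
Step 3: U_X = R1 - n1(n1+1)/2 = 49.5 - 7*8/2 = 49.5 - 28 = 21.5.
       U_Y = n1*n2 - U_X = 42 - 21.5 = 20.5.
Step 4: Ties are present, so use the tie-corrected normal approximation (with continuity correction) for the p-value.
Step 5: p-value = 1.000000; compare to alpha = 0.05. fail to reject H0.

U_X = 21.5, p = 1.000000, fail to reject H0 at alpha = 0.05.


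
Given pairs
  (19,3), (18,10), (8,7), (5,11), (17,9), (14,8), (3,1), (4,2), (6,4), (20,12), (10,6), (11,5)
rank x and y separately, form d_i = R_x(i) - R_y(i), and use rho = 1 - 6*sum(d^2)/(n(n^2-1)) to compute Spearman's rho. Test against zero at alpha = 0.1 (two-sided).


Step 1: Rank x and y separately (midranks; no ties here).
rank(x): 19->11, 18->10, 8->5, 5->3, 17->9, 14->8, 3->1, 4->2, 6->4, 20->12, 10->6, 11->7
rank(y): 3->3, 10->10, 7->7, 11->11, 9->9, 8->8, 1->1, 2->2, 4->4, 12->12, 6->6, 5->5
Step 2: d_i = R_x(i) - R_y(i); compute d_i^2.
  (11-3)^2=64, (10-10)^2=0, (5-7)^2=4, (3-11)^2=64, (9-9)^2=0, (8-8)^2=0, (1-1)^2=0, (2-2)^2=0, (4-4)^2=0, (12-12)^2=0, (6-6)^2=0, (7-5)^2=4
sum(d^2) = 136.
Step 3: rho = 1 - 6*136 / (12*(12^2 - 1)) = 1 - 816/1716 = 0.524476.
Step 4: Under H0, t = rho * sqrt((n-2)/(1-rho^2)) = 1.9480 ~ t(10).
Step 5: Two-sided p-value from the t-distribution with 10 df = 0.080019.
Step 6: alpha = 0.1. reject H0.

rho = 0.5245, p = 0.080019, reject H0 at alpha = 0.1.


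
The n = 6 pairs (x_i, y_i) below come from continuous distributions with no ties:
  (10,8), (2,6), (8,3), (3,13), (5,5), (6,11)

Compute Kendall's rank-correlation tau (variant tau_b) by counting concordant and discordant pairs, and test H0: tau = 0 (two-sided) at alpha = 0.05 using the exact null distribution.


Step 1: Enumerate the 15 unordered pairs (i,j) with i<j and classify each by sign(x_j-x_i) * sign(y_j-y_i).
  (1,2):dx=-8,dy=-2->C; (1,3):dx=-2,dy=-5->C; (1,4):dx=-7,dy=+5->D; (1,5):dx=-5,dy=-3->C
  (1,6):dx=-4,dy=+3->D; (2,3):dx=+6,dy=-3->D; (2,4):dx=+1,dy=+7->C; (2,5):dx=+3,dy=-1->D
  (2,6):dx=+4,dy=+5->C; (3,4):dx=-5,dy=+10->D; (3,5):dx=-3,dy=+2->D; (3,6):dx=-2,dy=+8->D
  (4,5):dx=+2,dy=-8->D; (4,6):dx=+3,dy=-2->D; (5,6):dx=+1,dy=+6->C
Step 2: C = 6, D = 9, total pairs = 15.
Step 3: tau = (C - D)/(n(n-1)/2) = (6 - 9)/15 = -0.200000.
Step 4: Exact two-sided p-value (enumerate n! = 720 permutations of y under H0): p = 0.719444.
Step 5: alpha = 0.05. fail to reject H0.

tau_b = -0.2000 (C=6, D=9), p = 0.719444, fail to reject H0.


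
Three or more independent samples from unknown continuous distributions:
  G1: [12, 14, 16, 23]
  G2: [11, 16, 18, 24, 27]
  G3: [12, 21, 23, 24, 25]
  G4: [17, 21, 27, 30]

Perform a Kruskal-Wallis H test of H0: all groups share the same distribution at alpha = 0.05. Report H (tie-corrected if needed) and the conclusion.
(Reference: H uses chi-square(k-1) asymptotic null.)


Step 1: Combine all N = 18 observations and assign midranks.
sorted (value, group, rank): (11,G2,1), (12,G1,2.5), (12,G3,2.5), (14,G1,4), (16,G1,5.5), (16,G2,5.5), (17,G4,7), (18,G2,8), (21,G3,9.5), (21,G4,9.5), (23,G1,11.5), (23,G3,11.5), (24,G2,13.5), (24,G3,13.5), (25,G3,15), (27,G2,16.5), (27,G4,16.5), (30,G4,18)
Step 2: Sum ranks within each group.
R_1 = 23.5 (n_1 = 4)
R_2 = 44.5 (n_2 = 5)
R_3 = 52 (n_3 = 5)
R_4 = 51 (n_4 = 4)
Step 3: H = 12/(N(N+1)) * sum(R_i^2/n_i) - 3(N+1)
     = 12/(18*19) * (23.5^2/4 + 44.5^2/5 + 52^2/5 + 51^2/4) - 3*19
     = 0.035088 * 1725.16 - 57
     = 3.532018.
Step 4: Ties present; correction factor C = 1 - 36/(18^3 - 18) = 0.993808. Corrected H = 3.532018 / 0.993808 = 3.554024.
Step 5: Under H0, H ~ chi^2(3); p-value = 0.313823.
Step 6: alpha = 0.05. fail to reject H0.

H = 3.5540, df = 3, p = 0.313823, fail to reject H0.


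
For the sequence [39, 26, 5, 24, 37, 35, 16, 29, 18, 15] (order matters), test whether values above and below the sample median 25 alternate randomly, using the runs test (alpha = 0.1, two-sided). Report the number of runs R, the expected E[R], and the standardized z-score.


Step 1: Compute median = 25; label A = above, B = below.
Labels in order: AABBAABABB  (n_A = 5, n_B = 5)
Step 2: Count runs R = 6.
Step 3: Under H0 (random ordering), E[R] = 2*n_A*n_B/(n_A+n_B) + 1 = 2*5*5/10 + 1 = 6.0000.
        Var[R] = 2*n_A*n_B*(2*n_A*n_B - n_A - n_B) / ((n_A+n_B)^2 * (n_A+n_B-1)) = 2000/900 = 2.2222.
        SD[R] = 1.4907.
Step 4: R = E[R], so z = 0 with no continuity correction.
Step 5: Two-sided p-value via normal approximation = 2*(1 - Phi(|z|)) = 1.000000.
Step 6: alpha = 0.1. fail to reject H0.

R = 6, z = 0.0000, p = 1.000000, fail to reject H0.


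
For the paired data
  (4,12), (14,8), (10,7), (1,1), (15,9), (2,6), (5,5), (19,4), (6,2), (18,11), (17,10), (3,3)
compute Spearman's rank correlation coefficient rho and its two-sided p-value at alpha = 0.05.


Step 1: Rank x and y separately (midranks; no ties here).
rank(x): 4->4, 14->8, 10->7, 1->1, 15->9, 2->2, 5->5, 19->12, 6->6, 18->11, 17->10, 3->3
rank(y): 12->12, 8->8, 7->7, 1->1, 9->9, 6->6, 5->5, 4->4, 2->2, 11->11, 10->10, 3->3
Step 2: d_i = R_x(i) - R_y(i); compute d_i^2.
  (4-12)^2=64, (8-8)^2=0, (7-7)^2=0, (1-1)^2=0, (9-9)^2=0, (2-6)^2=16, (5-5)^2=0, (12-4)^2=64, (6-2)^2=16, (11-11)^2=0, (10-10)^2=0, (3-3)^2=0
sum(d^2) = 160.
Step 3: rho = 1 - 6*160 / (12*(12^2 - 1)) = 1 - 960/1716 = 0.440559.
Step 4: Under H0, t = rho * sqrt((n-2)/(1-rho^2)) = 1.5519 ~ t(10).
Step 5: Two-sided p-value from the t-distribution with 10 df = 0.151735.
Step 6: alpha = 0.05. fail to reject H0.

rho = 0.4406, p = 0.151735, fail to reject H0 at alpha = 0.05.
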